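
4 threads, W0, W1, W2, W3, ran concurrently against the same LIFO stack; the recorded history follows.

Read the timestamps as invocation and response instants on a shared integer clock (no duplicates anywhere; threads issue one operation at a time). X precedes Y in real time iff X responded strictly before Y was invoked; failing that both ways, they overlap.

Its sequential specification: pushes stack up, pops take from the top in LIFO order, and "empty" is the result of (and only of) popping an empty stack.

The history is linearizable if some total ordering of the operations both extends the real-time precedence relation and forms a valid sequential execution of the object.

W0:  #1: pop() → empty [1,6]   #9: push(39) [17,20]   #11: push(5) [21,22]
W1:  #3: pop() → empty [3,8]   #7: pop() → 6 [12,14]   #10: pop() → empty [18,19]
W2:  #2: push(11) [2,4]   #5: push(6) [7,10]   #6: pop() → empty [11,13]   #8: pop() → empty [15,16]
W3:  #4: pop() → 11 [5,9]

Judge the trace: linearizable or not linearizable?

linearizable

a witness: #1, #2, #4, #3, #5, #7, #6, #8, #10, #9, #11
step 1: #1 pop() → empty — stack <>
step 2: #2 push(11) — stack <11>
step 3: #4 pop() → 11 — stack <>
step 4: #3 pop() → empty — stack <>
step 5: #5 push(6) — stack <6>
step 6: #7 pop() → 6 — stack <>
step 7: #6 pop() → empty — stack <>
step 8: #8 pop() → empty — stack <>
step 9: #10 pop() → empty — stack <>
step 10: #9 push(39) — stack <39>
step 11: #11 push(5) — stack <39,5>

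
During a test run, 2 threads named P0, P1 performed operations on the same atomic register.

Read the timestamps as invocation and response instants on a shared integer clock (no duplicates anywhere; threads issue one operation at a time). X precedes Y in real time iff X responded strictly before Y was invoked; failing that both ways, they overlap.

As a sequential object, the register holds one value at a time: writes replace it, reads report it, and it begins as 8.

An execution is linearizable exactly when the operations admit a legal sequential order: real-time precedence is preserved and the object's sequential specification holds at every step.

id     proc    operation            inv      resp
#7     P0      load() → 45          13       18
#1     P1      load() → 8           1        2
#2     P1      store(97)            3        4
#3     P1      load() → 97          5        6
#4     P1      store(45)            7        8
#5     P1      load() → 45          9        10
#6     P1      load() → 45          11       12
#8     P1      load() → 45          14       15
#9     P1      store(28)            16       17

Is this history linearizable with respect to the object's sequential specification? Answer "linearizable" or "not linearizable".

linearizable

one valid linearization: #1, #2, #3, #4, #5, #6, #7, #8, #9
step 1: #1 load() → 8 — value 8
step 2: #2 store(97) — value 97
step 3: #3 load() → 97 — value 97
step 4: #4 store(45) — value 45
step 5: #5 load() → 45 — value 45
step 6: #6 load() → 45 — value 45
step 7: #7 load() → 45 — value 45
step 8: #8 load() → 45 — value 45
step 9: #9 store(28) — value 28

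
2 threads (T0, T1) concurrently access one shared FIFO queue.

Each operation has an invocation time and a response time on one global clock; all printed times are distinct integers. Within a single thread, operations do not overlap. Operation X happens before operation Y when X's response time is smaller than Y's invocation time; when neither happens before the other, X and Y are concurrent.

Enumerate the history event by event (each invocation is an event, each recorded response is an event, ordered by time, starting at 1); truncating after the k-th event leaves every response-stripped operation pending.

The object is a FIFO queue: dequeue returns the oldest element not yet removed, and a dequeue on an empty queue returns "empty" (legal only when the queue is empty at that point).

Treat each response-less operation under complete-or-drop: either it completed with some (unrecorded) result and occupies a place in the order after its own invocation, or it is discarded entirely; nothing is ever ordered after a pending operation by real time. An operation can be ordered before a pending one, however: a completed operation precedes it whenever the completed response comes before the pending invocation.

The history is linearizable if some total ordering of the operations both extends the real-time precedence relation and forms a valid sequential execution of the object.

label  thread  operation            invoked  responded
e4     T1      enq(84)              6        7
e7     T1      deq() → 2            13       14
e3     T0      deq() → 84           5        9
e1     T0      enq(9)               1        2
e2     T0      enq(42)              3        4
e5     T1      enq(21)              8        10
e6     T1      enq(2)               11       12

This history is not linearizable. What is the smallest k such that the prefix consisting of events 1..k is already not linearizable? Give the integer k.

9

one valid order for events 1..8 is e1, e2, e3, e4:
1. e1 enq(9), leaving queue <9>
2. e2 enq(42), leaving queue <9,42>
3. e3 deq() (pending, included), leaving queue <42>
4. e4 enq(84), leaving queue <42,84>
with event 9 included (e3 responding at time 9), all real-time-consistent orders fail
no completion choice of the 1 pending operation (e5) rescues it — every subset was tried
for example e1, e2, e3, e4 (pending dropped) fails at step 3: e3 deq() → 84 is not legal there
for example e1, e2, e4, e3 (pending dropped) fails at step 4: e3 deq() → 84 is not legal there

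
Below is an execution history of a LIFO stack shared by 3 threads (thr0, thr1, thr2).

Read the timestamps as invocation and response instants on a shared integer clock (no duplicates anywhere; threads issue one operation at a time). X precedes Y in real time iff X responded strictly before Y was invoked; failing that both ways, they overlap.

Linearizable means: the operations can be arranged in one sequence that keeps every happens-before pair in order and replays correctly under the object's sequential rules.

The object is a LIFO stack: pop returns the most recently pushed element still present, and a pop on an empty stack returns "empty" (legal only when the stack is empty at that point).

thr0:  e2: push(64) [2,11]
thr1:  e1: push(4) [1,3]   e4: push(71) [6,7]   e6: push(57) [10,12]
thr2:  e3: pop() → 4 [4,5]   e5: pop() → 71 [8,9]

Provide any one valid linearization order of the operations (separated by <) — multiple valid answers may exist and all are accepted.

1. e1 push(4), leaving stack <4>
2. e3 pop() → 4, leaving stack <>
3. e2 push(64), leaving stack <64>
4. e4 push(71), leaving stack <64,71>
5. e5 pop() → 71, leaving stack <64>
6. e6 push(57), leaving stack <64,57>

e1 < e3 < e2 < e4 < e5 < e6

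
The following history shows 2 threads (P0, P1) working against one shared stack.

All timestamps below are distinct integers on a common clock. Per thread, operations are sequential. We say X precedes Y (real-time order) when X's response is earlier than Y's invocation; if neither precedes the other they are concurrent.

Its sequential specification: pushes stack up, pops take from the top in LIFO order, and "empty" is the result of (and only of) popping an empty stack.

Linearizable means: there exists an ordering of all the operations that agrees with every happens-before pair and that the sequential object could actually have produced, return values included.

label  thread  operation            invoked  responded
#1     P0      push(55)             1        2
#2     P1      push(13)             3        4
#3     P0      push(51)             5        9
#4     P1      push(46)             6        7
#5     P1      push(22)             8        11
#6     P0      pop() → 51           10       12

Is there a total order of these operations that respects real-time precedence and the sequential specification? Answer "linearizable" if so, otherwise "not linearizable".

linearizable

a witness: #1, #2, #4, #3, #6, #5
step 1: #1 push(55) — stack <55>
step 2: #2 push(13) — stack <55,13>
step 3: #4 push(46) — stack <55,13,46>
step 4: #3 push(51) — stack <55,13,46,51>
step 5: #6 pop() → 51 — stack <55,13,46>
step 6: #5 push(22) — stack <55,13,46,22>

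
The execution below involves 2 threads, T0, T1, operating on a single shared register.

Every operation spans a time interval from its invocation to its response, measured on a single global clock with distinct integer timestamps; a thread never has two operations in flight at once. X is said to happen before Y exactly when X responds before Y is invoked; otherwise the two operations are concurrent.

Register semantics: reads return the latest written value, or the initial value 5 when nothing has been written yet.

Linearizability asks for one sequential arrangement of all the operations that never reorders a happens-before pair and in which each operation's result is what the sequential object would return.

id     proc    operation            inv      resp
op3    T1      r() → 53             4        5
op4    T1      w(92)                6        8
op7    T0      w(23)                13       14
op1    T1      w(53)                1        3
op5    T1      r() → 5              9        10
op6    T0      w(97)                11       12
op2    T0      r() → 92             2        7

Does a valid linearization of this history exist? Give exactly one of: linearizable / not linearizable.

prefix check: 1..9 passes, 1..10 fails once op5's time-10 response joins
no legal order exists: 4 real-time-consistent candidates over 5 completed register operations, all rejected
take op1, op2, op3, op4, op5: step 2 already fails, because op2 r() → 92 cannot occur there
take op1, op3, op2, op4, op5: step 3 already fails, because op2 r() → 92 cannot occur there

not linearizable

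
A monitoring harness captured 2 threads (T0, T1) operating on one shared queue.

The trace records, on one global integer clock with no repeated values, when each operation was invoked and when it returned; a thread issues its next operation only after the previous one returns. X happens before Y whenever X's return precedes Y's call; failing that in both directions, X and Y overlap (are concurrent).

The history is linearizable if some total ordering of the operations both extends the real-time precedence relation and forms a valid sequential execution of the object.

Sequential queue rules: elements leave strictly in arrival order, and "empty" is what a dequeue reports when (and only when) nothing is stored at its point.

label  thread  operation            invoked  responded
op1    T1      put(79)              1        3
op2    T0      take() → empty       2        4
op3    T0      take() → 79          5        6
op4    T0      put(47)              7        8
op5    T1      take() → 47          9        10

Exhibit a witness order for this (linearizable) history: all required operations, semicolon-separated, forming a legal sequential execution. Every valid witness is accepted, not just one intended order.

op2; op1; op3; op4; op5

1. op2 take() → empty, leaving queue <>
2. op1 put(79), leaving queue <79>
3. op3 take() → 79, leaving queue <>
4. op4 put(47), leaving queue <47>
5. op5 take() → 47, leaving queue <>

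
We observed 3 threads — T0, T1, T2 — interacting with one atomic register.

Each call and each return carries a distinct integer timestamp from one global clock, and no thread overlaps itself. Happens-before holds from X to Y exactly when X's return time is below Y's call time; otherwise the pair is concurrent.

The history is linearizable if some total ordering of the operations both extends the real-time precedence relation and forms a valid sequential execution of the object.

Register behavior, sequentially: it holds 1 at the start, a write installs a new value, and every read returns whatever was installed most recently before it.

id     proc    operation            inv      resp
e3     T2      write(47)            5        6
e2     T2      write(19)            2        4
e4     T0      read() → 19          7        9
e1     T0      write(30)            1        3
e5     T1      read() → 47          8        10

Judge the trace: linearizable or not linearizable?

events 1..8 are fine; event 9 — the response of e4 at time 9 — makes the prefix non-linearizable
real-time-consistent orders of the 4 completed operations: 2 — all fail the atomic register replay
including or dropping the 1 pending operation (e5) in any combination fails
sample order e1, e2, e3, e4 (pending dropped) stalls at step 4 — e4 read() → 19 has no legal effect
sample order e2, e1, e3, e4 (pending dropped) stalls at step 4 — e4 read() → 19 has no legal effect

not linearizable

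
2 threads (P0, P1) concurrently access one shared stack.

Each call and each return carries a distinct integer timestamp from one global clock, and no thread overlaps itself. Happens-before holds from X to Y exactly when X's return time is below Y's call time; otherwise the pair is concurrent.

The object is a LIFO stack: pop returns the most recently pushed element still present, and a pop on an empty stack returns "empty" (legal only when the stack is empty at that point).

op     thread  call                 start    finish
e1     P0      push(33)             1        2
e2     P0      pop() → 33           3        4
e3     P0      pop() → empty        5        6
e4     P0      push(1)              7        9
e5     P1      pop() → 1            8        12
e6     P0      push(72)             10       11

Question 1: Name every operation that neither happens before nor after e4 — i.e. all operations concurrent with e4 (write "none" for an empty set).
Answer: e5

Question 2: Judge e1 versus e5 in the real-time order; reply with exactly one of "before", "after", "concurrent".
Answer: before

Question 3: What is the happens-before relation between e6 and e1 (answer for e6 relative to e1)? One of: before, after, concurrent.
Answer: after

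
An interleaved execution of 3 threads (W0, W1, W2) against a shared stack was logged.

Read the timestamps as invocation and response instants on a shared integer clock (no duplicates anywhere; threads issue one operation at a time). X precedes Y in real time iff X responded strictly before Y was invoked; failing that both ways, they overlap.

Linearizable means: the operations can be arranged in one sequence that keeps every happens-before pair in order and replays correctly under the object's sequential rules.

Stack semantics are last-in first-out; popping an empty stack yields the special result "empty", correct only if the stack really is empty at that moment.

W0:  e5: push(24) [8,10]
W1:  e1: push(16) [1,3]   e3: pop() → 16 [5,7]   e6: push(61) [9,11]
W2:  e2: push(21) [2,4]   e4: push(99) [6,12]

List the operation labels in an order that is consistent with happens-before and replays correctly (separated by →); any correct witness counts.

1. e2 push(21), leaving stack <21>
2. e1 push(16), leaving stack <21,16>
3. e3 pop() → 16, leaving stack <21>
4. e4 push(99), leaving stack <21,99>
5. e5 push(24), leaving stack <21,99,24>
6. e6 push(61), leaving stack <21,99,24,61>

e2 → e1 → e3 → e4 → e5 → e6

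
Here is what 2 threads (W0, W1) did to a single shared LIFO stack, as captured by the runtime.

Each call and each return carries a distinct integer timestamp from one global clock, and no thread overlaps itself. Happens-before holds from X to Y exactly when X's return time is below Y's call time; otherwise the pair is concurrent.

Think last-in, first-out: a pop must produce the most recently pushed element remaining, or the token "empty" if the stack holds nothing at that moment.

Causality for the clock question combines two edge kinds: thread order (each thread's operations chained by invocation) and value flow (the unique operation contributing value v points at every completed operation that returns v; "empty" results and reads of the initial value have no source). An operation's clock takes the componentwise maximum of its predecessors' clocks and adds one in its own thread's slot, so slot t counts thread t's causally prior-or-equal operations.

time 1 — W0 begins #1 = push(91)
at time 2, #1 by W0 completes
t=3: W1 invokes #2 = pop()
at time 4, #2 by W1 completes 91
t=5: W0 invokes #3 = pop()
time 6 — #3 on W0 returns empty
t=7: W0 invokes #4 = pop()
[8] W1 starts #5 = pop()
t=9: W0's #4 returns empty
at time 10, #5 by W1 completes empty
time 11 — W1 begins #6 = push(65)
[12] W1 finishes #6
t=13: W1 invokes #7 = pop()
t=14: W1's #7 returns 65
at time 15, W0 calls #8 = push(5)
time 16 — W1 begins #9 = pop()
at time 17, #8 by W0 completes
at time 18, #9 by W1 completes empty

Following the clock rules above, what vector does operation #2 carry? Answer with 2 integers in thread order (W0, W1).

(1, 1)

#1 (invocation 1): nothing precedes it; W0's component alone gives (1, 0)
#2 (invocation 3): componentwise max over VC(#1)=(1, 0), +1 at W1, giving (1, 1)
#3 (invocation 5): componentwise max over VC(#1)=(1, 0), +1 at W0, giving (2, 0)
#5 (invocation 8): componentwise max over VC(#2)=(1, 1), +1 at W1, giving (1, 2)
#4 (invocation 7): componentwise max over VC(#3)=(2, 0), +1 at W0, giving (3, 0)
#6 (invocation 11): componentwise max over VC(#5)=(1, 2), +1 at W1, giving (1, 3)
#8 (invocation 15): componentwise max over VC(#4)=(3, 0), +1 at W0, giving (4, 0)
#7 (invocation 13): componentwise max over VC(#6)=(1, 3), +1 at W1, giving (1, 4)
#9 (invocation 16): componentwise max over VC(#7)=(1, 4), +1 at W1, giving (1, 5)
target: VC(#2) = (1, 1)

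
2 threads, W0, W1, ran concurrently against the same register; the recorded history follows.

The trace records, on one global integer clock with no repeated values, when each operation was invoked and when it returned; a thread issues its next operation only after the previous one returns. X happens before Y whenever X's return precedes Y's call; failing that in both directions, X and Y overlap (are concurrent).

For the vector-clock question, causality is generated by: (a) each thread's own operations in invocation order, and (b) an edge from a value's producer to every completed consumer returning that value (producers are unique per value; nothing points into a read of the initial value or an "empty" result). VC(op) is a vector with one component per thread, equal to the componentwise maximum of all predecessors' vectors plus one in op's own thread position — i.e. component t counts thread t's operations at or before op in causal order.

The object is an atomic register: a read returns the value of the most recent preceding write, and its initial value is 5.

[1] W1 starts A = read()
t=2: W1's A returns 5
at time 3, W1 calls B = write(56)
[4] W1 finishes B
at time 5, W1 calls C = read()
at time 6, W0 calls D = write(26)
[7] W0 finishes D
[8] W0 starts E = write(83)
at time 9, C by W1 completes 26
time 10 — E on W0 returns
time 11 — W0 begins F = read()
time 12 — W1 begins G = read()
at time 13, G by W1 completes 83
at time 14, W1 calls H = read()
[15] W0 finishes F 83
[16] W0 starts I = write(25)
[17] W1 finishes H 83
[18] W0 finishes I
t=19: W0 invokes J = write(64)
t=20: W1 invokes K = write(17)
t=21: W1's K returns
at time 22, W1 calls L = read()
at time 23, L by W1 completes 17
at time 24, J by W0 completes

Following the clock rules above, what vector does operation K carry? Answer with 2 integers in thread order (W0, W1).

(2, 6)

A (invocation 1): nothing precedes it; W1's component alone gives (0, 1)
D (invocation 6): nothing precedes it; W0's component alone gives (1, 0)
B, invoked 3, takes VC(A)=(0, 1) under max, adds 1 for W1 → (0, 2)
E, invoked 8, takes VC(D)=(1, 0) under max, adds 1 for W0 → (2, 0)
F, invoked 11, takes VC(E)=(2, 0) under max, adds 1 for W0 → (3, 0)
C, invoked 5, takes VC(B)=(0, 2), VC(D)=(1, 0) under max, adds 1 for W1 → (1, 3)
I, invoked 16, takes VC(F)=(3, 0) under max, adds 1 for W0 → (4, 0)
J, invoked 19, takes VC(I)=(4, 0) under max, adds 1 for W0 → (5, 0)
G, invoked 12, takes VC(C)=(1, 3), VC(E)=(2, 0) under max, adds 1 for W1 → (2, 4)
H, invoked 14, takes VC(E)=(2, 0), VC(G)=(2, 4) under max, adds 1 for W1 → (2, 5)
K, invoked 20, takes VC(H)=(2, 5) under max, adds 1 for W1 → (2, 6)
L, invoked 22, takes VC(K)=(2, 6) under max, adds 1 for W1 → (2, 7)
target: VC(K) = (2, 6)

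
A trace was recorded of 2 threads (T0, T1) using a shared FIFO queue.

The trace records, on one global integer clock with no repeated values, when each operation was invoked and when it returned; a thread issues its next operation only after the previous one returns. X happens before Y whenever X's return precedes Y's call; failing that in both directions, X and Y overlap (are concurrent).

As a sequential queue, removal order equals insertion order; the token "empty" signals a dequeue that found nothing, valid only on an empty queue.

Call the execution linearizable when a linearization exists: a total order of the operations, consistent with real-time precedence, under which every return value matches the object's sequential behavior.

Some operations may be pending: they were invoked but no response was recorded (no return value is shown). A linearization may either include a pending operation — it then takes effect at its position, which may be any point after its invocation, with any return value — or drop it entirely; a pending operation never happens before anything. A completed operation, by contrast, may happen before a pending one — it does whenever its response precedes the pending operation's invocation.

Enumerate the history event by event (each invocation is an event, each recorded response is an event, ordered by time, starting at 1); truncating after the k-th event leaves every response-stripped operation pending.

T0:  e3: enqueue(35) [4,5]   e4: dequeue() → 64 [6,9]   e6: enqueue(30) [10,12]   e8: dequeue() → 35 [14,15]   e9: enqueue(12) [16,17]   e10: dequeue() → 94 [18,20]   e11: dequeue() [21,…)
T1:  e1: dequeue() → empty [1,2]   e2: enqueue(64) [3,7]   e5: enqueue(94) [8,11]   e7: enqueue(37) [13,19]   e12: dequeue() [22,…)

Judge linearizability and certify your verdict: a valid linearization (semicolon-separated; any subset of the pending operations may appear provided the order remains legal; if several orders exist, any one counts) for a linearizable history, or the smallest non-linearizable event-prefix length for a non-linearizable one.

1. e1 dequeue() → empty, leaving queue <>
2. e2 enqueue(64), leaving queue <64>
3. e3 enqueue(35), leaving queue <64,35>
4. e4 dequeue() → 64, leaving queue <35>
5. e5 enqueue(94), leaving queue <35,94>
6. e6 enqueue(30), leaving queue <35,94,30>
7. e7 enqueue(37), leaving queue <35,94,30,37>
8. e8 dequeue() → 35, leaving queue <94,30,37>
9. e9 enqueue(12), leaving queue <94,30,37,12>
10. e10 dequeue() → 94, leaving queue <30,37,12>

linearizable — witness: e1; e2; e3; e4; e5; e6; e7; e8; e9; e10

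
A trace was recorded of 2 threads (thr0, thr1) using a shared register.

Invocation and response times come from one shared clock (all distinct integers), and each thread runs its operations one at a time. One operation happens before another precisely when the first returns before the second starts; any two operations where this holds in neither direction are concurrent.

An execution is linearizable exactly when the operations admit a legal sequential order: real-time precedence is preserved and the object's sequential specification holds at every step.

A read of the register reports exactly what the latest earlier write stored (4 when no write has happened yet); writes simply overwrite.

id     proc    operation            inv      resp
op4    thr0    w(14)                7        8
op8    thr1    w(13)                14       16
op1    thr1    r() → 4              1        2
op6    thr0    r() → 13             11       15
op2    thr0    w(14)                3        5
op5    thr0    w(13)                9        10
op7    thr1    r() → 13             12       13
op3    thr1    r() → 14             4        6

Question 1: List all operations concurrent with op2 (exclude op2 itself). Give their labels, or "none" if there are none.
overlap test against op2 [3,5]: concurrent iff the interval meets 3..5
op1 [1,2]: before
op3 [4,6]: concurrent
op4 [7,8]: after
op5 [9,10]: after
op6 [11,15]: after
op7 [12,13]: after
op8 [14,16]: after

op3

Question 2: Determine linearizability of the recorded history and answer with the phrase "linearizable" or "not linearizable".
a witness: op1, op2, op3, op4, op5, op6, op7, op8
step 1: op1 r() → 4 — value 4
step 2: op2 w(14) — value 14
step 3: op3 r() → 14 — value 14
step 4: op4 w(14) — value 14
step 5: op5 w(13) — value 13
step 6: op6 r() → 13 — value 13
step 7: op7 r() → 13 — value 13
step 8: op8 w(13) — value 13

linearizable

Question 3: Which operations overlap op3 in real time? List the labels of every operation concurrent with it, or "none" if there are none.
op3 spans [4,6]; an op avoiding the whole window 4..6 is ordered, any other is concurrent
op1 [1,2]: before
op2 [3,5]: concurrent
op4 [7,8]: after
op5 [9,10]: after
op6 [11,15]: after
op7 [12,13]: after
op8 [14,16]: after

op2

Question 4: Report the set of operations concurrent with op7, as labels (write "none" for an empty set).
op7 spans [12,13]: anything still running between times 12 and 13 counts as concurrent
op1 [1,2]: before
op2 [3,5]: before
op3 [4,6]: before
op4 [7,8]: before
op5 [9,10]: before
op6 [11,15]: concurrent
op8 [14,16]: after

op6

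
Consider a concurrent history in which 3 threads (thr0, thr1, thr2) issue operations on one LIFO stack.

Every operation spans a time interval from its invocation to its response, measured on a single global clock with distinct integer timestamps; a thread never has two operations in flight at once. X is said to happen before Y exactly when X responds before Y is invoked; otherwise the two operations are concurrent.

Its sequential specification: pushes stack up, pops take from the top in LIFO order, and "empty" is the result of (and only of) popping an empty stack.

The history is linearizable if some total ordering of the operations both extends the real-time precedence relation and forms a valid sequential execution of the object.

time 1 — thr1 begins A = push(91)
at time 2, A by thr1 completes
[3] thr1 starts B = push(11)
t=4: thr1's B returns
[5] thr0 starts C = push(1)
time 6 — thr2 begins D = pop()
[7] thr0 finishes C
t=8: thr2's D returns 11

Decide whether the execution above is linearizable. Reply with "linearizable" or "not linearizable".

linearizable

a witness: A, B, D, C
step 1: A push(91) — stack <91>
step 2: B push(11) — stack <91,11>
step 3: D pop() → 11 — stack <91>
step 4: C push(1) — stack <91,1>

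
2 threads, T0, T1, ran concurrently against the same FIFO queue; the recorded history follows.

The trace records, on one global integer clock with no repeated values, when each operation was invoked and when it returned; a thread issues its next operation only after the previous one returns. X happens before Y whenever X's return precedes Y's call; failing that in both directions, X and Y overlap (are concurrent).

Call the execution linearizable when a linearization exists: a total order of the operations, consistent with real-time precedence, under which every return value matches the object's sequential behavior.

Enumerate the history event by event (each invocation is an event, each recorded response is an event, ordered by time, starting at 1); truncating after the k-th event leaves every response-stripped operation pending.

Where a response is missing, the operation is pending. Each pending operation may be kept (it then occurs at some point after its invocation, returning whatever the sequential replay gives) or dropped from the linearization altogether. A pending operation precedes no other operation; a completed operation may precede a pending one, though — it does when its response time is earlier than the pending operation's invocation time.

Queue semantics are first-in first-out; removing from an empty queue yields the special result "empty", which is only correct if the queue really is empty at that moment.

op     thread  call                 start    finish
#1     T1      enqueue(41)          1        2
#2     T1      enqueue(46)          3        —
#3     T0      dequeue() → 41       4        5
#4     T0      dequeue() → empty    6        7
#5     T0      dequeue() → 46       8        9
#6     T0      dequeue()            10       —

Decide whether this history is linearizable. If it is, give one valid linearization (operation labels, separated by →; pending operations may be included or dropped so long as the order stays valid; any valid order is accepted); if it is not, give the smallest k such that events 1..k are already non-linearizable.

after step 1 (#1 enqueue(41)): queue <41>
after step 2 (#3 dequeue() → 41): queue <>
after step 3 (#4 dequeue() → empty): queue <>
after step 4 (#2 enqueue(46) (pending, included)): queue <46>
after step 5 (#5 dequeue() → 46): queue <>

linearizable — witness: #1 → #3 → #4 → #2 → #5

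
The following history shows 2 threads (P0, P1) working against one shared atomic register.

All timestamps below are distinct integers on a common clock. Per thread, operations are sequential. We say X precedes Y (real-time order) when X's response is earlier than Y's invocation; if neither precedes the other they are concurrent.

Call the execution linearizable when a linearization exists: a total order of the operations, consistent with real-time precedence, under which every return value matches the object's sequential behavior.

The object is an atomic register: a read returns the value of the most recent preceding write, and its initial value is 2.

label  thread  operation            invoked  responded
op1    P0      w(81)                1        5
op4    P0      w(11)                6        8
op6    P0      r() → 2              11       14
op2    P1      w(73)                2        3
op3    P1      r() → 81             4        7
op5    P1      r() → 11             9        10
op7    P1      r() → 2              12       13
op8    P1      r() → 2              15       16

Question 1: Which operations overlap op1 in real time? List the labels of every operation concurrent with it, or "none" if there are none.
concurrent with op1 ([1,5]): every op whose interval crosses 1..5
op2 [2,3]: concurrent
op3 [4,7]: concurrent
op4 [6,8]: after
op5 [9,10]: after
op6 [11,14]: after
op7 [12,13]: after
op8 [15,16]: after

op2, op3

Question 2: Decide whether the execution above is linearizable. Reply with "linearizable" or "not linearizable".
the violation lands at event 13, op7's response at time 13: events 1..12 linearize, events 1..13 do not
real-time-consistent orders of the 6 completed operations: 5 — all fail the atomic register replay
include/drop combinations of the 1 pending operation (op6) were all tried; none helps
sample order op1, op2, op3, op4, op5, op7 (pending dropped) stalls at step 3 — op3 r() → 81 has no legal effect
sample order op1, op2, op4, op3, op5, op7 (pending dropped) stalls at step 4 — op3 r() → 81 has no legal effect

not linearizable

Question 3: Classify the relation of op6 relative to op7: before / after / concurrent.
op6 spans [11,14], op7 spans [12,13]
the intervals overlap in both directions

concurrent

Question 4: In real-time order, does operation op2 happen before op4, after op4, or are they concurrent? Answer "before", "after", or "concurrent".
op2 spans [2,3], op4 spans [6,8]
resp(op2)=3 < inv(op4)=6

before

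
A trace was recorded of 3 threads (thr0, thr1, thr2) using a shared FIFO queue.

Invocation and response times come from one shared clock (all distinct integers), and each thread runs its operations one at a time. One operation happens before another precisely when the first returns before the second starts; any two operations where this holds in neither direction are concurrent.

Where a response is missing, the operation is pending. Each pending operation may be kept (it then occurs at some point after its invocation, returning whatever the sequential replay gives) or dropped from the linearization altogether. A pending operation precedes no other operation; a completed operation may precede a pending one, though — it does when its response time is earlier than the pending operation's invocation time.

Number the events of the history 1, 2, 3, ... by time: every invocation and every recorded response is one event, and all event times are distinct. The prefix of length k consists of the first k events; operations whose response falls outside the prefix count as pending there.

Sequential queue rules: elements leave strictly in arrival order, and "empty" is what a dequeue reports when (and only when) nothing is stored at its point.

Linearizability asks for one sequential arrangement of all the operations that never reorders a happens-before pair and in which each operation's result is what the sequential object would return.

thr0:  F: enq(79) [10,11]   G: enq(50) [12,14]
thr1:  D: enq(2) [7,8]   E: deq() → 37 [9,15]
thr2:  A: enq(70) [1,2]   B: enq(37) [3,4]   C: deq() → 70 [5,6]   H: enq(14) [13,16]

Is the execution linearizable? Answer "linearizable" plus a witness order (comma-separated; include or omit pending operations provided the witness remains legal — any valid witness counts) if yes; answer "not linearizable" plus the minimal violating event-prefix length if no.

linearizable — witness: A, B, C, D, E, F, G, H

step 1: A enq(70) — queue <70>
step 2: B enq(37) — queue <70,37>
step 3: C deq() → 70 — queue <37>
step 4: D enq(2) — queue <37,2>
step 5: E deq() → 37 — queue <2>
step 6: F enq(79) — queue <2,79>
step 7: G enq(50) — queue <2,79,50>
step 8: H enq(14) — queue <2,79,50,14>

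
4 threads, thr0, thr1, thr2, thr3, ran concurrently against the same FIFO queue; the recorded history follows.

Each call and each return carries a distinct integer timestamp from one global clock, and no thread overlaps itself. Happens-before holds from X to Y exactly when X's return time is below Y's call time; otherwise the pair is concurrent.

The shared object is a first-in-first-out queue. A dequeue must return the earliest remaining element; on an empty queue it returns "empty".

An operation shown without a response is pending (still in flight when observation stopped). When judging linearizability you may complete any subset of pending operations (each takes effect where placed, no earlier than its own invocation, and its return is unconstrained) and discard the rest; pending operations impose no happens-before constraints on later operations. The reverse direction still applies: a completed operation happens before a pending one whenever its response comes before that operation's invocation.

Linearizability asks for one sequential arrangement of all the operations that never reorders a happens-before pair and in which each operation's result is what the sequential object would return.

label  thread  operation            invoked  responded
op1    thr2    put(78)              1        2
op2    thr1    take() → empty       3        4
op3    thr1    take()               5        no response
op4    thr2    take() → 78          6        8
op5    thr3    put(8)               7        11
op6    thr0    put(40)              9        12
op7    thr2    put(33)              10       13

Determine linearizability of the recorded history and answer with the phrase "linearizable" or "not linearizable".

through event 3 a valid linearization exists; event 4 (op2 responding at time 4) ends that
exhaustive check: the 2 completed FIFO queue ops admit one real-time order; illegal
e.g. op1, op2: illegal at step 2, since op2 take() → empty cannot apply there

not linearizable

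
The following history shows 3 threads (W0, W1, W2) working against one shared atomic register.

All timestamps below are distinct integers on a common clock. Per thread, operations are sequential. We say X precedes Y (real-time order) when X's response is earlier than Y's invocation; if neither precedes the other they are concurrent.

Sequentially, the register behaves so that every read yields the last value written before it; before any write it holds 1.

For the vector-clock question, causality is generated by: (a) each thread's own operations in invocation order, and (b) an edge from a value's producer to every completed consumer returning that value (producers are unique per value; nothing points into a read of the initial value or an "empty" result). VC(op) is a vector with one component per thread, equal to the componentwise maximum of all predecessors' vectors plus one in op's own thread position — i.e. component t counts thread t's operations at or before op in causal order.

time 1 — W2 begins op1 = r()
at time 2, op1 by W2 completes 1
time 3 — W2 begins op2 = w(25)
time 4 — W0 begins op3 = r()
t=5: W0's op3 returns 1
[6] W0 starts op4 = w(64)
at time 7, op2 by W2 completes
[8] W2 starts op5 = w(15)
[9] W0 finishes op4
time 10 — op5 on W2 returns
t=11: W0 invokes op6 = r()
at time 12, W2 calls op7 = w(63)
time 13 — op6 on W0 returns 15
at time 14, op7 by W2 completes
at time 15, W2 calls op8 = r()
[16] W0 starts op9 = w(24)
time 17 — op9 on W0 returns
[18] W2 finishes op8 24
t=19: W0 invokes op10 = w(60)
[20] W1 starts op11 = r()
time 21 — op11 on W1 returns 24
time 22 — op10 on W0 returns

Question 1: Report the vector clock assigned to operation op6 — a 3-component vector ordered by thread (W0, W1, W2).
op1, invoked 1, has no incoming edges; only W2's bump applies → (0, 0, 1)
op3, invoked 4, has no incoming edges; only W0's bump applies → (1, 0, 0)
op2, invoked 3, takes VC(op1)=(0, 0, 1) under max, adds 1 for W2 → (0, 0, 2)
op4, invoked 6, takes VC(op3)=(1, 0, 0) under max, adds 1 for W0 → (2, 0, 0)
op5, invoked 8, takes VC(op2)=(0, 0, 2) under max, adds 1 for W2 → (0, 0, 3)
op7, invoked 12, takes VC(op5)=(0, 0, 3) under max, adds 1 for W2 → (0, 0, 4)
op6, invoked 11, takes VC(op4)=(2, 0, 0), VC(op5)=(0, 0, 3) under max, adds 1 for W0 → (3, 0, 3)
op9, invoked 16, takes VC(op6)=(3, 0, 3) under max, adds 1 for W0 → (4, 0, 3)
op11, invoked 20, takes VC(op9)=(4, 0, 3) under max, adds 1 for W1 → (4, 1, 3)
op10, invoked 19, takes VC(op9)=(4, 0, 3) under max, adds 1 for W0 → (5, 0, 3)
op8, invoked 15, takes VC(op7)=(0, 0, 4), VC(op9)=(4, 0, 3) under max, adds 1 for W2 → (4, 0, 5)
target: VC(op6) = (3, 0, 3)

(3, 0, 3)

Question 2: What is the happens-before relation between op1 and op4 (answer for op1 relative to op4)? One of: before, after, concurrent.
op1 spans [1,2], op4 spans [6,9]
resp(op1)=2 < inv(op4)=6

before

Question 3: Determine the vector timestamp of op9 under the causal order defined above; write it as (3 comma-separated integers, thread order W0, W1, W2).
op1 (invocation 1): nothing precedes it; W2's component alone gives (0, 0, 1)
op3 (invocation 4): nothing precedes it; W0's component alone gives (1, 0, 0)
from VC(op1)=(0, 0, 1), op2 (invoked 3) maxes components and bumps W2 → (0, 0, 2)
from VC(op3)=(1, 0, 0), op4 (invoked 6) maxes components and bumps W0 → (2, 0, 0)
from VC(op2)=(0, 0, 2), op5 (invoked 8) maxes components and bumps W2 → (0, 0, 3)
from VC(op5)=(0, 0, 3), op7 (invoked 12) maxes components and bumps W2 → (0, 0, 4)
from VC(op4)=(2, 0, 0), VC(op5)=(0, 0, 3), op6 (invoked 11) maxes components and bumps W0 → (3, 0, 3)
from VC(op6)=(3, 0, 3), op9 (invoked 16) maxes components and bumps W0 → (4, 0, 3)
from VC(op9)=(4, 0, 3), op11 (invoked 20) maxes components and bumps W1 → (4, 1, 3)
from VC(op9)=(4, 0, 3), op10 (invoked 19) maxes components and bumps W0 → (5, 0, 3)
from VC(op7)=(0, 0, 4), VC(op9)=(4, 0, 3), op8 (invoked 15) maxes components and bumps W2 → (4, 0, 5)
target: VC(op9) = (4, 0, 3)

(4, 0, 3)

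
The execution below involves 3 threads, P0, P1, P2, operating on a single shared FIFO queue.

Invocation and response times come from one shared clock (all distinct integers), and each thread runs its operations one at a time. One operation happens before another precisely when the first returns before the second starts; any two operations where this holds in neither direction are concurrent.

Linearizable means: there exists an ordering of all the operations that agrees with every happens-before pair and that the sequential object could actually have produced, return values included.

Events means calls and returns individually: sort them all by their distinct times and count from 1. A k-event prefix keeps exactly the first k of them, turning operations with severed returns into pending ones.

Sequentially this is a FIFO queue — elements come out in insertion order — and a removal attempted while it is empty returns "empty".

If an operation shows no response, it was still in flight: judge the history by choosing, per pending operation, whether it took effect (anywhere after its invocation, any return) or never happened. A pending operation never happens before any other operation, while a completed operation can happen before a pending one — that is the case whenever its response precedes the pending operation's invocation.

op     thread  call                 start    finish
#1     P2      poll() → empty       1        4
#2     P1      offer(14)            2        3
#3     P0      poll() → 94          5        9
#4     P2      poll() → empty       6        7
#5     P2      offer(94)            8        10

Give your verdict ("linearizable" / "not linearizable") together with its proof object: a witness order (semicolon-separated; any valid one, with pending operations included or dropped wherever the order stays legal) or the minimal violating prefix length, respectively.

not linearizable — minimal violating prefix: 9 events

cut after 8 events: linearizable; cut after 9 events (#3 responds, time 9): not linearizable
4 completed operations, 4 real-time-consistent orders — every FIFO queue replay fails
including or dropping the 1 pending operation (#5) in any combination fails
e.g. #1, #2, #3, #4 (pending dropped): illegal at step 3, since #3 poll() → 94 cannot apply there
e.g. #1, #2, #4, #3 (pending dropped): illegal at step 3, since #4 poll() → empty cannot apply there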